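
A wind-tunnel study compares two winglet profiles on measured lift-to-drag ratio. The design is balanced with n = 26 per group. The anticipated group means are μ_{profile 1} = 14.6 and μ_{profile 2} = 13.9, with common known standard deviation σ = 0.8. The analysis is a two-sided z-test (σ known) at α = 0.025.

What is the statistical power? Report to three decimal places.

Power ≈ 0.819

Standardized effect: d = |μ_{profile 1} − μ_{profile 2}| / σ = |14.6 − 13.9| / 0.8 = 0.8750
Noncentrality parameter: δ = d·√(n/2) = 0.8750 × √(26/2) = 3.1549
Critical value for a two-sided test at α = 0.025: z_{α/2} = 2.241.
Power = Φ(δ − 2.241) + Φ(−δ − 2.241) = Φ(0.913) + Φ(-5.396) = 0.8195 + 0.0000 = 0.8195.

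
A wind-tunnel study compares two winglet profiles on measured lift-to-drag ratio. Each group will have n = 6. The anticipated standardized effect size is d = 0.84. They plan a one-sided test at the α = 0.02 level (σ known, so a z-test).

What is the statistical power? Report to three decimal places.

Noncentrality parameter: δ = d·√(n/2) = 0.84 × √(6/2) = 1.4549
Critical value for a one-sided test at α = 0.02: z_α = 2.054.
Power = Φ(δ − 2.054) = Φ(-0.599) = 0.2746.

Power ≈ 0.275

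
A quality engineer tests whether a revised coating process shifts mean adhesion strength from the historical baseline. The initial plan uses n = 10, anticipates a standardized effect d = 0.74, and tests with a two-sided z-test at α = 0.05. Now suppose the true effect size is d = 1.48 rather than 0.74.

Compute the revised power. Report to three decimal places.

Power ≈ 0.997

With d = 1.48: δ = d·√n = 1.48 × √10 = 4.6802. Critical value z_{0.025} = 1.960.
Revised power = Φ(δ − 1.960) + Φ(−δ − 1.960) = Φ(2.720) + Φ(-6.640) = 0.9967 + 0.0000 = 0.9967.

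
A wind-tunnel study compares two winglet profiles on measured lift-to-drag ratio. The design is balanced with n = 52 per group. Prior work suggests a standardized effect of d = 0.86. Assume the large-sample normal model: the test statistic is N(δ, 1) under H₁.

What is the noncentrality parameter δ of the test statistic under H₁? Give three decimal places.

The noncentrality parameter scales effect size by the design's sample-size factor: δ = d·√(n/2) = 0.86 × √(52/2) = 4.3852

δ ≈ 4.385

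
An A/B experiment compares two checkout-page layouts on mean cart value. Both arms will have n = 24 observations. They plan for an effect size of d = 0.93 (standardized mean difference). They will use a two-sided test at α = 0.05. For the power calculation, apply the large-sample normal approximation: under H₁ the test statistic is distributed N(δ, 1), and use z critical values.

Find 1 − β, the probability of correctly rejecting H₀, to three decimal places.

Power ≈ 0.896

Noncentrality parameter: δ = d·√(n/2) = 0.93 × √(24/2) = 3.2216
Critical value for a two-sided test at α = 0.05: z_{α/2} = 1.960.
Power = Φ(δ − 1.960) + Φ(−δ − 1.960) = Φ(1.262) + Φ(-5.182) = 0.8965 + 0.0000 = 0.8965.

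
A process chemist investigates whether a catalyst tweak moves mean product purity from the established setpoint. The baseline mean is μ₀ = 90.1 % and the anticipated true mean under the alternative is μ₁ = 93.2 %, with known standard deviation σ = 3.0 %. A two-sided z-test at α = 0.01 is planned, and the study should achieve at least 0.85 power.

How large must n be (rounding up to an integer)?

Standardized effect: d = |μ₁ − μ₀| / σ = |93.2 − 90.1| / 3.0 = 1.0333
Set Φ(δ − 2.576) = 0.85; then δ − 2.576 = Φ⁻¹(0.85) = 1.036, giving δ = 3.612.
(The Φ(−δ − z_{α/2}) term is vanishingly small for δ > 0 and is dropped in the standard sample-size formula.)
δ = d·√n ⇒ n = (δ/d)² = (3.612 / 1.0333)² = 12.22.
Round up to the next whole unit.

n = 13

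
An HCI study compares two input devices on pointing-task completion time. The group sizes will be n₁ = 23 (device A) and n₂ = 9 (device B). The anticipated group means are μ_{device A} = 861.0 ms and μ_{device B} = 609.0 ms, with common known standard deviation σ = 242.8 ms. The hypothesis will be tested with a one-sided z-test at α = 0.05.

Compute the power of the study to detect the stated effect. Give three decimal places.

Power ≈ 0.840

Standardized effect: d = |μ_{device A} − μ_{device B}| / σ = |861.0 − 609.0| / 242.8 = 1.0379
Noncentrality parameter: δ = d / √(1/n₁ + 1/n₂) = 1.0379 / √(1/23 + 1/9) = 2.6397
One-sided α = 0.05 → critical value z_{0.05} = 1.645.
Power = P(Z > 1.645 − δ) = Φ(0.995) = 0.8401.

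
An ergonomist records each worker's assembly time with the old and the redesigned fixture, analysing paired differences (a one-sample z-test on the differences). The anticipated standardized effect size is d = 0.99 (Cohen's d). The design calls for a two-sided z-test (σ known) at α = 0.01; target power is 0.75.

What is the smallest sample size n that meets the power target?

For power 0.75 need Φ(δ − z_{0.005}) = 0.75, so δ = z_{0.005} + z_{0.25} = 2.576 + 0.674 = 3.250.
(For δ > 0 the lower-tail rejection region contributes negligibly to power, so the one-term inversion is standard.)
δ = d·√n ⇒ n = (δ/d)² = (3.250 / 0.99)² = 10.78.
Rounding up, n = 11.

n = 11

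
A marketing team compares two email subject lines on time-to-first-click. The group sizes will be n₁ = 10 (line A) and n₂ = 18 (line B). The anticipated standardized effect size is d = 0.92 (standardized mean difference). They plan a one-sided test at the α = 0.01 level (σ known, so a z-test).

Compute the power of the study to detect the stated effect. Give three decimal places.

Power ≈ 0.503

Noncentrality parameter: δ = d / √(1/n₁ + 1/n₂) = 0.92 / √(1/10 + 1/18) = 2.3326
Critical value for a one-sided test at α = 0.01: z_α = 2.326.
Power = P(Z > 2.326 − δ) = Φ(0.006) = 0.5025.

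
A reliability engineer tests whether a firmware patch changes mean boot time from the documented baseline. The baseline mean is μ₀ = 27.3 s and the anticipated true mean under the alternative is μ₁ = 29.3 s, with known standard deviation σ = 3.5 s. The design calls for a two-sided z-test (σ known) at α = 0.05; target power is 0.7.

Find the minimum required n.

Standardized effect: d = |μ₁ − μ₀| / σ = |29.3 − 27.3| / 3.5 = 0.5714
For power 0.7 need Φ(δ − z_{0.025}) = 0.7, so δ = z_{0.025} + z_{0.30} = 1.960 + 0.524 = 2.484.
(The Φ(−δ − z_{α/2}) term is vanishingly small for δ > 0 and is dropped in the standard sample-size formula.)
δ = d·√n ⇒ n = (δ/d)² = (2.484 / 0.5714)² = 18.90.
Round up to the next whole unit.

n = 19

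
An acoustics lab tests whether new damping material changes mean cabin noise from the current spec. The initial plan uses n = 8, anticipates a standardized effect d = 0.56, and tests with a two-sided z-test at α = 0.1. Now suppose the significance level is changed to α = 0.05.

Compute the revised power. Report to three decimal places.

δ = d·√n = 0.56 × √8 = 1.5839 (unchanged). New critical value: z_{0.025} = 1.960.
Revised power = Φ(δ − 1.960) + Φ(−δ − 1.960) = Φ(-0.376) + Φ(-3.544) = 0.3534 + 0.0002 = 0.3536.

Power ≈ 0.354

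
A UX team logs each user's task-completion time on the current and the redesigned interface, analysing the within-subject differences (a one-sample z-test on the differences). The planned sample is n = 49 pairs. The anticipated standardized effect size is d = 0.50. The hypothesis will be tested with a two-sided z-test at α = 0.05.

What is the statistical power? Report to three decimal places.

Power ≈ 0.938

Noncentrality parameter: λ = d·√n = 0.50 × √49 = 3.5000
Critical value for a two-sided test at α = 0.05: z_{α/2} = 1.960.
Power = Φ(λ − 1.960) + Φ(−λ − 1.960) = Φ(1.540) + Φ(-5.460) = 0.9382 + 0.0000 = 0.9382.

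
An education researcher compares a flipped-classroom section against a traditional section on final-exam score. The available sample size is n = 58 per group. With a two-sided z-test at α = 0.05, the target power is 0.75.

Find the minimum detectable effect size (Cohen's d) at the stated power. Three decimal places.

d ≈ 0.489

Need Φ(δ − 1.960) = 0.75, so δ = 1.960 + 0.674 = 2.634.
(The second rejection-region term Φ(−δ − z_{α/2}) is negligible and dropped.)
δ = d·√(n/2) ⇒ d = δ/√(n/2) = 2.634/√(58/2) = 0.4892.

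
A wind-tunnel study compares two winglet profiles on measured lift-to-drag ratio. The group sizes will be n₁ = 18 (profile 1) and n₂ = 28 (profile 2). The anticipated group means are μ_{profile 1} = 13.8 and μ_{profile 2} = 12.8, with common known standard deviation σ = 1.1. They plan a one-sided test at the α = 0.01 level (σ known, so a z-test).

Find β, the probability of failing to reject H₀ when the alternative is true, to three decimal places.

β ≈ 0.247

Standardized effect: d = |μ_{profile 1} − μ_{profile 2}| / σ = |13.8 − 12.8| / 1.1 = 0.9091
Noncentrality parameter: δ = d / √(1/n₁ + 1/n₂) = 0.9091 / √(1/18 + 1/28) = 3.0091
Critical value for a one-sided test at α = 0.01: z_α = 2.326.
Power = Φ(δ − 2.326) = Φ(0.683) = 0.7526.
Type II error: β = 1 − power = 1 − 0.7526 = 0.2474.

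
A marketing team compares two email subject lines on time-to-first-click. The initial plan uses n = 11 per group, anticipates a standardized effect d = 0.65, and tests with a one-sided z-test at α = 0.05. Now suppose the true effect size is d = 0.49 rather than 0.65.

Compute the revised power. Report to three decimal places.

With d = 0.49: δ = d·√(n/2) = 0.49 × √(11/2) = 1.1492. Critical value z_{0.05} = 1.645.
Revised power = Φ(δ − 1.645) = Φ(-0.496) = 0.3101.

Power ≈ 0.310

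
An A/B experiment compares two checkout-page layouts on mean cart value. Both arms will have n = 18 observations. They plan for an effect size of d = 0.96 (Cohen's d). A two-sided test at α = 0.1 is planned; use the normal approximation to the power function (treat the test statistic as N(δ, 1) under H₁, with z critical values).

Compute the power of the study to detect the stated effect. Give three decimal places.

Noncentrality parameter: δ = d·√(n/2) = 0.96 × √(18/2) = 2.8800
Two-sided α = 0.1 → critical value z_{0.05} = 1.645.
Power = Φ(δ − 1.645) + Φ(−δ − 1.645) = Φ(1.235) + Φ(-4.525) = 0.8916 + 0.0000 = 0.8916.

Power ≈ 0.892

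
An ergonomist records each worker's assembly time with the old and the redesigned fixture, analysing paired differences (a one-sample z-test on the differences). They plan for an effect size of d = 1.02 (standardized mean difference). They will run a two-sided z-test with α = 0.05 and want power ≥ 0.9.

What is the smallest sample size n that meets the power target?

Set Φ(δ − 1.960) = 0.9; then δ − 1.960 = Φ⁻¹(0.9) = 1.282, giving δ = 3.242.
(The Φ(−δ − z_{α/2}) term is vanishingly small for δ > 0 and is dropped in the standard sample-size formula.)
δ = d·√n ⇒ n = (δ/d)² = (3.242 / 1.02)² = 10.10.
Rounding up, n = 11.

n = 11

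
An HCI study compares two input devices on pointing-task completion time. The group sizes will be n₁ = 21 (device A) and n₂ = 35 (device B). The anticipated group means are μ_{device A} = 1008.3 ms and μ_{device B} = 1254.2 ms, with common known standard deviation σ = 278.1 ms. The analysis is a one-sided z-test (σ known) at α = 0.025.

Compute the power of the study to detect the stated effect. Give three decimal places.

Power ≈ 0.893

Standardized effect: d = |μ_{device A} − μ_{device B}| / σ = |1008.3 − 1254.2| / 278.1 = 0.8842
Noncentrality parameter: λ = d / √(1/n₁ + 1/n₂) = 0.8842 / √(1/21 + 1/35) = 3.2034
Critical value for a one-sided test at α = 0.025: z_α = 1.960.
Power = Φ(λ − 1.960) = Φ(1.243) = 0.8931.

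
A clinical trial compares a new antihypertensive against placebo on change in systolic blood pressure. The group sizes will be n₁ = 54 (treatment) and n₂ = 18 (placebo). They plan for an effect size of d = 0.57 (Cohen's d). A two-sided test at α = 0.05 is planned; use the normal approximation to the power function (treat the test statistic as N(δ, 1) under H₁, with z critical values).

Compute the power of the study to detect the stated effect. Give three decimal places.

Noncentrality parameter: λ = d / √(1/n₁ + 1/n₂) = 0.57 / √(1/54 + 1/18) = 2.0943
Critical value for a two-sided test at α = 0.05: z_{α/2} = 1.960.
Power = Φ(λ − 1.960) + Φ(−λ − 1.960) = Φ(0.134) + Φ(-4.054) = 0.5534 + 0.0000 = 0.5535.

Power ≈ 0.553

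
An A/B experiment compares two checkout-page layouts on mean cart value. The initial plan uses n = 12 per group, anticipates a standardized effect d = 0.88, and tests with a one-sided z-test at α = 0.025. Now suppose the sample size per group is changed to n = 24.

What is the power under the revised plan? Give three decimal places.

With n = 24 per group: δ = d·√(n/2) = 0.88 × √(24/2) = 3.0484. Critical value z_{0.025} = 1.960.
Revised power = P(Z > 1.960 − δ) = Φ(1.088) = 0.8618.

Power ≈ 0.862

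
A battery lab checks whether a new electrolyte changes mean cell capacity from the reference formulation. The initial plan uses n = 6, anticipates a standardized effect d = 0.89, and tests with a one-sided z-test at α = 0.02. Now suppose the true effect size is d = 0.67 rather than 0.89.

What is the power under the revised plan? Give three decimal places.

Power ≈ 0.340

With d = 0.67: δ = d·√n = 0.67 × √6 = 1.6412. Critical value z_{0.02} = 2.054.
Revised power = P(Z > 2.054 − δ) = Φ(-0.413) = 0.3400.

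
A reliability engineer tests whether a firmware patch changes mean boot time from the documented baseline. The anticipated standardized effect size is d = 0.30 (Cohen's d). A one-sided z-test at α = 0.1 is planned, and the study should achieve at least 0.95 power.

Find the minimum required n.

Set Φ(δ − 1.282) = 0.95; then δ − 1.282 = Φ⁻¹(0.95) = 1.645, giving δ = 2.926.
δ = d·√n ⇒ n = (δ/d)² = (2.926 / 0.30)² = 95.15.
Round up to the next whole unit.

n = 96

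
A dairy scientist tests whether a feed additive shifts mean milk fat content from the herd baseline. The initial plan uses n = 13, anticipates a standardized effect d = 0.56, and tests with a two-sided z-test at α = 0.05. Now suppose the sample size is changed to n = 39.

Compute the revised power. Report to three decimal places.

With n = 39: δ = d·√n = 0.56 × √39 = 3.4972. Critical value z_{0.025} = 1.960.
Revised power = Φ(δ − 1.960) + Φ(−δ − 1.960) = Φ(1.537) + Φ(-5.457) = 0.9379 + 0.0000 = 0.9379.

Power ≈ 0.938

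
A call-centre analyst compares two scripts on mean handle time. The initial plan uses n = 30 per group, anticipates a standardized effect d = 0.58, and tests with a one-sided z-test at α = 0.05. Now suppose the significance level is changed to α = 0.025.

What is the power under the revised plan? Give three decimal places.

δ = d·√(n/2) = 0.58 × √(30/2) = 2.2463 (unchanged). New critical value: z_{0.025} = 1.960.
Revised power = P(Z > 1.960 − δ) = Φ(0.286) = 0.6127.

Power ≈ 0.613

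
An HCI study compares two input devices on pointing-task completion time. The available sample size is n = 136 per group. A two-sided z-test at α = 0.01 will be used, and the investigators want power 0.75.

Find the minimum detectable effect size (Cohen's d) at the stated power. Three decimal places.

Need Φ(δ − 2.576) = 0.75, so δ = 2.576 + 0.674 = 3.250.
(The second rejection-region term Φ(−δ − z_{α/2}) is negligible and dropped.)
δ = d·√(n/2) ⇒ d = δ/√(n/2) = 3.250/√(136/2) = 0.3942.

d ≈ 0.394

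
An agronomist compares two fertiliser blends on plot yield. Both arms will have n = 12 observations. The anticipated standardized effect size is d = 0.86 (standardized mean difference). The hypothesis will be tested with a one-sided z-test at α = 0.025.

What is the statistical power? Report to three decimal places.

Noncentrality parameter: δ = d·√(n/2) = 0.86 × √(12/2) = 2.1066
One-sided α = 0.025 → critical value z_{0.025} = 1.960.
Power = P(Z > 1.960 − δ) = Φ(0.147) = 0.5583.

Power ≈ 0.558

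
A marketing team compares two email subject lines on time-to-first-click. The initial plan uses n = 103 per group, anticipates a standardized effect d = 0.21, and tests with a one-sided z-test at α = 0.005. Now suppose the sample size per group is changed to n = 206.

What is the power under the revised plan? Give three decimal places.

Power ≈ 0.328

With n = 206 per group: δ = d·√(n/2) = 0.21 × √(206/2) = 2.1313. Critical value z_{0.005} = 2.576.
Revised power = Φ(δ − 2.576) = Φ(-0.445) = 0.3283.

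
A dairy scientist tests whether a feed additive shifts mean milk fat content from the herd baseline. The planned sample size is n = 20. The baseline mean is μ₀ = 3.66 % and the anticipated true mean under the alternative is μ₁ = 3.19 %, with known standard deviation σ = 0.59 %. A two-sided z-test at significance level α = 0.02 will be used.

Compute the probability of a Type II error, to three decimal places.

Standardized effect: d = |μ₁ − μ₀| / σ = |3.19 − 3.66| / 0.59 = 0.7966
Noncentrality parameter: δ = d·√n = 0.7966 × √20 = 3.5625
Two-sided α = 0.02 → critical value z_{0.01} = 2.326.
Power = Φ(δ − 2.326) + Φ(−δ − 2.326) = Φ(1.236) + Φ(-5.889) = 0.8918 + 0.0000 = 0.8918.
Type II error: β = 1 − power = 1 − 0.8918 = 0.1082.

β ≈ 0.108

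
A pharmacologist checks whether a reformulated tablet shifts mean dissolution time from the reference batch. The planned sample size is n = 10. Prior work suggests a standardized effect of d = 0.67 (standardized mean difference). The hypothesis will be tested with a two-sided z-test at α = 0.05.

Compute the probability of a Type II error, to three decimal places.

β ≈ 0.437

Noncentrality parameter: δ = d·√n = 0.67 × √10 = 2.1187
Two-sided α = 0.05 → critical value z_{0.025} = 1.960.
Power = Φ(δ − 1.960) + Φ(−δ − 1.960) = Φ(0.159) + Φ(-4.079) = 0.5631 + 0.0000 = 0.5631.
Type II error: β = 1 − power = 1 − 0.5631 = 0.4369.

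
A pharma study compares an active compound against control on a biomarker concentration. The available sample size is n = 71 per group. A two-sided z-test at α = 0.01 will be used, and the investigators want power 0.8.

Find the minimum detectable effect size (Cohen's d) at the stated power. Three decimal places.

d ≈ 0.574

Required noncentrality: δ = z_{0.005} + z_{0.20} = 2.576 + 0.842 = 3.417.
(Lower-tail contribution to power is negligible for δ > 0.)
δ = d·√(n/2) ⇒ d = δ/√(n/2) = 3.417/√(71/2) = 0.5736.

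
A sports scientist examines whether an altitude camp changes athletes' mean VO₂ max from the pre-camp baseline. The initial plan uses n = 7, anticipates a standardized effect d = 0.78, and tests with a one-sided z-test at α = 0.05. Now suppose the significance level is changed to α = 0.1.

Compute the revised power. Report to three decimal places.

Power ≈ 0.783

δ = d·√n = 0.78 × √7 = 2.0637 (unchanged). New critical value: z_{0.1} = 1.282.
Revised power = P(Z > 1.282 − δ) = Φ(0.782) = 0.7829.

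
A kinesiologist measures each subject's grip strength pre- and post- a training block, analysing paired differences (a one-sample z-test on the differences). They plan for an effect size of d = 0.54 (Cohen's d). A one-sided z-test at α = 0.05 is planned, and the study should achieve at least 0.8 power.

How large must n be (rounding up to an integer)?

n = 22

For power 0.8 need Φ(δ − z_{0.05}) = 0.8, so δ = z_{0.05} + z_{0.20} = 1.645 + 0.842 = 2.486.
δ = d·√n ⇒ n = (δ/d)² = (2.486 / 0.54)² = 21.20.
Round up to the next whole unit.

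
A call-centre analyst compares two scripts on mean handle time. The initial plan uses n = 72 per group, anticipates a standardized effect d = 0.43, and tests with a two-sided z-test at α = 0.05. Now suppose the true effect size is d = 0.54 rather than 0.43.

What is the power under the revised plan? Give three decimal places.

With d = 0.54: δ = d·√(n/2) = 0.54 × √(72/2) = 3.2400. Critical value z_{0.025} = 1.960.
Revised power = Φ(δ − 1.960) + Φ(−δ − 1.960) = Φ(1.280) + Φ(-5.200) = 0.8997 + 0.0000 = 0.8997.

Power ≈ 0.900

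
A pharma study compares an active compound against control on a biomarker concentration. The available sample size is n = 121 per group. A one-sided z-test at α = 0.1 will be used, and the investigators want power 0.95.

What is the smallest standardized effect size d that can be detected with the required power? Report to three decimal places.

Required noncentrality: δ = z_{0.1} + z_{0.05} = 1.282 + 1.645 = 2.926.
δ = d·√(n/2) ⇒ d = δ/√(n/2) = 2.926/√(121/2) = 0.3762.

d ≈ 0.376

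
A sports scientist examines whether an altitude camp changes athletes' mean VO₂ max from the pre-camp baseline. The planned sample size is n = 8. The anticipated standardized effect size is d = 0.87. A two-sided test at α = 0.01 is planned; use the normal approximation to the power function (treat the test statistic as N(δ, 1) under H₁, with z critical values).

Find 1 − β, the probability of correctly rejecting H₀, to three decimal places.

Noncentrality parameter: δ = d·√n = 0.87 × √8 = 2.4607
Two-sided α = 0.01 → critical value z_{0.005} = 2.576.
Power = Φ(δ − 2.576) + Φ(−δ − 2.576) = Φ(-0.115) + Φ(-5.037) = 0.4542 + 0.0000 = 0.4542.

Power ≈ 0.454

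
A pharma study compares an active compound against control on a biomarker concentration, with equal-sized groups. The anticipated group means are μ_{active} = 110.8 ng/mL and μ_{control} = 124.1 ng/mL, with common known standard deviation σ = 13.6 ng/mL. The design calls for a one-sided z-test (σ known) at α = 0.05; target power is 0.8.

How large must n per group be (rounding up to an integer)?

Standardized effect: d = |μ_{active} − μ_{control}| / σ = |110.8 − 124.1| / 13.6 = 0.9779
Set Φ(δ − 1.645) = 0.8; then δ − 1.645 = Φ⁻¹(0.8) = 0.842, giving δ = 2.486.
δ = d·√(n/2) ⇒ n = 2(δ/d)² = 2 × (2.486 / 0.9779)² = 12.93.
Round up to the next whole unit.

n = 13 per group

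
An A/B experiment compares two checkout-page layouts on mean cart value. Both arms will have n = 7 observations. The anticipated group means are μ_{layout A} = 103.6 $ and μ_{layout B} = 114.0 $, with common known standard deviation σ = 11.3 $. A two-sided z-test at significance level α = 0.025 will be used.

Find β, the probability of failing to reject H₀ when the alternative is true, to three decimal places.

β ≈ 0.698

Standardized effect: d = |μ_{layout A} − μ_{layout B}| / σ = |103.6 − 114.0| / 11.3 = 0.9204
Noncentrality parameter: δ = d·√(n/2) = 0.9204 × √(7/2) = 1.7218
Critical value for a two-sided test at α = 0.025: z_{α/2} = 2.241.
Power = Φ(δ − 2.241) + Φ(−δ − 2.241) = Φ(-0.520) + Φ(-3.963) = 0.3017 + 0.0000 = 0.3017.
Type II error: β = 1 − power = 1 − 0.3017 = 0.6983.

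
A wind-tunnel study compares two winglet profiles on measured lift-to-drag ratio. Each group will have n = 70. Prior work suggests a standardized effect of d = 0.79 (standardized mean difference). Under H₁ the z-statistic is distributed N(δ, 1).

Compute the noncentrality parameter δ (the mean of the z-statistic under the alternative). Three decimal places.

δ ≈ 4.674

The noncentrality parameter scales effect size by the design's sample-size factor: δ = d·√(n/2) = 0.79 × √(70/2) = 4.6737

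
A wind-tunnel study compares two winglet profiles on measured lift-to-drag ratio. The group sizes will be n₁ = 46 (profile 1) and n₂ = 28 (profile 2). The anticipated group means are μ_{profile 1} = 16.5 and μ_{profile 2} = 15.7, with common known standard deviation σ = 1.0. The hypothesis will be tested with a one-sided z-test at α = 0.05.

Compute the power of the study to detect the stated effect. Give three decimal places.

Standardized effect: d = |μ_{profile 1} − μ_{profile 2}| / σ = |16.5 − 15.7| / 1.0 = 0.8000
Noncentrality parameter: δ = d / √(1/n₁ + 1/n₂) = 0.8000 / √(1/46 + 1/28) = 3.3376
One-sided α = 0.05 → critical value z_{0.05} = 1.645.
Power = P(Z > 1.645 − δ) = Φ(1.693) = 0.9547.

Power ≈ 0.955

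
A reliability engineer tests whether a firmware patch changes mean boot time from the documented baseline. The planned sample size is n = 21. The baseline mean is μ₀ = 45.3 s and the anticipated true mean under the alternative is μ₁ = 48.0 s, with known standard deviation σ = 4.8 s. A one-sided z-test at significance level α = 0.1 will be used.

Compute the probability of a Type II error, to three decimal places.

β ≈ 0.097

Standardized effect: d = |μ₁ − μ₀| / σ = |48.0 − 45.3| / 4.8 = 0.5625
Noncentrality parameter: δ = d·√n = 0.5625 × √21 = 2.5777
One-sided α = 0.1 → critical value z_{0.1} = 1.282.
Power = P(Z > 1.282 − δ) = Φ(1.296) = 0.9025.
Type II error: β = 1 − power = 1 − 0.9025 = 0.0975.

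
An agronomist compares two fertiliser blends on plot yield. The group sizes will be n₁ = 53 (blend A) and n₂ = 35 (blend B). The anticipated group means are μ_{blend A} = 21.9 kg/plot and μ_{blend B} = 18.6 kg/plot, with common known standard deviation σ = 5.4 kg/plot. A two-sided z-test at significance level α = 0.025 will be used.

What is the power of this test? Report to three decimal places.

Power ≈ 0.714

Standardized effect: d = |μ_{blend A} − μ_{blend B}| / σ = |21.9 − 18.6| / 5.4 = 0.6111
Noncentrality parameter: δ = d / √(1/n₁ + 1/n₂) = 0.6111 / √(1/53 + 1/35) = 2.8058
Two-sided α = 0.025 → critical value z_{0.0125} = 2.241.
Power = Φ(δ − 2.241) + Φ(−δ − 2.241) = Φ(0.564) + Φ(-5.047) = 0.7137 + 0.0000 = 0.7137.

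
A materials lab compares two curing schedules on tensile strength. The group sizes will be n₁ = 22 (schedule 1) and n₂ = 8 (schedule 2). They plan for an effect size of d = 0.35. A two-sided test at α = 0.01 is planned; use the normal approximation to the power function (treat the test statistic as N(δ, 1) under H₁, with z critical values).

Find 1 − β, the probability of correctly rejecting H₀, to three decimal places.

Power ≈ 0.042

Noncentrality parameter: λ = d / √(1/n₁ + 1/n₂) = 0.35 / √(1/22 + 1/8) = 0.8477
Two-sided α = 0.01 → critical value z_{0.005} = 2.576.
Power = Φ(λ − 2.576) + Φ(−λ − 2.576) = Φ(-1.728) + Φ(-3.424) = 0.0420 + 0.0003 = 0.0423.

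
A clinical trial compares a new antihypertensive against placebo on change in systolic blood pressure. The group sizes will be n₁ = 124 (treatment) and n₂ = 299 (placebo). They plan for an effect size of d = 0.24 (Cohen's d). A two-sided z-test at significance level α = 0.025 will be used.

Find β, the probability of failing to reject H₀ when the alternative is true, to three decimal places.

β ≈ 0.498

Noncentrality parameter: δ = d / √(1/n₁ + 1/n₂) = 0.24 / √(1/124 + 1/299) = 2.2469
Two-sided α = 0.025 → critical value z_{0.0125} = 2.241.
Power = Φ(δ − 2.241) + Φ(−δ − 2.241) = Φ(0.006) + Φ(-4.488) = 0.5022 + 0.0000 = 0.5022.
Type II error: β = 1 − power = 1 − 0.5022 = 0.4978.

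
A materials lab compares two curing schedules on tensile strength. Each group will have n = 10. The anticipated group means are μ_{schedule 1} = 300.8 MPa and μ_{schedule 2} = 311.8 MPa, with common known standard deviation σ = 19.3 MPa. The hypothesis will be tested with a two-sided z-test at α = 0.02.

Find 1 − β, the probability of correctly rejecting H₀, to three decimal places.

Standardized effect: d = |μ_{schedule 1} − μ_{schedule 2}| / σ = |300.8 − 311.8| / 19.3 = 0.5699
Noncentrality parameter: δ = d·√(n/2) = 0.5699 × √(10/2) = 1.2744
Two-sided α = 0.02 → critical value z_{0.01} = 2.326.
Power = Φ(δ − 2.326) + Φ(−δ − 2.326) = Φ(-1.052) + Φ(-3.601) = 0.1464 + 0.0002 = 0.1466.

Power ≈ 0.147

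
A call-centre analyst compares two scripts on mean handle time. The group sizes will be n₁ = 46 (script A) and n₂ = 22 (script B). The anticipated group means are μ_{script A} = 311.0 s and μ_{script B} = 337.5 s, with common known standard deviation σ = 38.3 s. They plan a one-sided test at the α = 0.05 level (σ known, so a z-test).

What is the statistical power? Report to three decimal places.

Standardized effect: d = |μ_{script A} − μ_{script B}| / σ = |311.0 − 337.5| / 38.3 = 0.6919
Noncentrality parameter: δ = d / √(1/n₁ + 1/n₂) = 0.6919 / √(1/46 + 1/22) = 2.6692
One-sided α = 0.05 → critical value z_{0.05} = 1.645.
Power = Φ(δ − 1.645) = Φ(1.024) = 0.8472.

Power ≈ 0.847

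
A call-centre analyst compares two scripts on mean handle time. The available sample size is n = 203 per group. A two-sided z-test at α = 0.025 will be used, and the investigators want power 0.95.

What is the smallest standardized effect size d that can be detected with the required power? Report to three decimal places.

d ≈ 0.386

Need Φ(δ − 2.241) = 0.95, so δ = 2.241 + 1.645 = 3.886.
(The second rejection-region term Φ(−δ − z_{α/2}) is negligible and dropped.)
δ = d·√(n/2) ⇒ d = δ/√(n/2) = 3.886/√(203/2) = 0.3857.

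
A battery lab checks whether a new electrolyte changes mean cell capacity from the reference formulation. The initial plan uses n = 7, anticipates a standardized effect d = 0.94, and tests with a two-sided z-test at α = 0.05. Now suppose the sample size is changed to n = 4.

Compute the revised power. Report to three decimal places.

Power ≈ 0.468

With n = 4: δ = d·√n = 0.94 × √4 = 1.8800. Critical value z_{0.025} = 1.960.
Revised power = Φ(δ − 1.960) + Φ(−δ − 1.960) = Φ(-0.080) + Φ(-3.840) = 0.4681 + 0.0001 = 0.4682.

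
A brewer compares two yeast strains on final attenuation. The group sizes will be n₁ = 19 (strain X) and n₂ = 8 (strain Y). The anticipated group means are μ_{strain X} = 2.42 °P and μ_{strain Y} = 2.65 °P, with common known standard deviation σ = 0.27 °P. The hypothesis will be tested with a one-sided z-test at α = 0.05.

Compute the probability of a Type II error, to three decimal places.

β ≈ 0.353

Standardized effect: d = |μ_{strain X} − μ_{strain Y}| / σ = |2.42 − 2.65| / 0.27 = 0.8519
Noncentrality parameter: δ = d / √(1/n₁ + 1/n₂) = 0.8519 / √(1/19 + 1/8) = 2.0212
Critical value for a one-sided test at α = 0.05: z_α = 1.645.
Power = Φ(δ − 1.645) = Φ(0.376) = 0.6467.
Type II error: β = 1 − power = 1 − 0.6467 = 0.3533.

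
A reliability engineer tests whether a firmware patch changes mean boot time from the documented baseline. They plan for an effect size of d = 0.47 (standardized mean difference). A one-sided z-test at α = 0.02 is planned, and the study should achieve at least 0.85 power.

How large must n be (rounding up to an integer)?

n = 44

Set Φ(δ − 2.054) = 0.85; then δ − 2.054 = Φ⁻¹(0.85) = 1.036, giving δ = 3.090.
δ = d·√n ⇒ n = (δ/d)² = (3.090 / 0.47)² = 43.23.
Round up to the next whole unit.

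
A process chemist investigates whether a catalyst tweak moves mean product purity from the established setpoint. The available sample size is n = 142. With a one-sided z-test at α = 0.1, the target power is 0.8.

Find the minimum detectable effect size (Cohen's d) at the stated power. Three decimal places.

d ≈ 0.178

Need Φ(δ − 1.282) = 0.8, so δ = 1.282 + 0.842 = 2.123.
δ = d·√n ⇒ d = δ/√n = 2.123/√142 = 0.1782.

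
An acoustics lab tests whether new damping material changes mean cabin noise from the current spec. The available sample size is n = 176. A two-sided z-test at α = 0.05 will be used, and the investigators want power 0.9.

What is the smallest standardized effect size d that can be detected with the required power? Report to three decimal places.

Required noncentrality: δ = z_{0.025} + z_{0.10} = 1.960 + 1.282 = 3.242.
(The second rejection-region term Φ(−δ − z_{α/2}) is negligible and dropped.)
δ = d·√n ⇒ d = δ/√n = 3.242/√176 = 0.2443.

d ≈ 0.244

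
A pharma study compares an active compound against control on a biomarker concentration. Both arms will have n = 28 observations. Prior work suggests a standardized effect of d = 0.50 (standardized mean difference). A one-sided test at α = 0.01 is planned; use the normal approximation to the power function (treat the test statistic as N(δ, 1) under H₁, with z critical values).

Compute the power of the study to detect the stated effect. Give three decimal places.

Power ≈ 0.324

Noncentrality parameter: δ = d·√(n/2) = 0.50 × √(28/2) = 1.8708
Critical value for a one-sided test at α = 0.01: z_α = 2.326.
Power = Φ(δ − 2.326) = Φ(-0.456) = 0.3244.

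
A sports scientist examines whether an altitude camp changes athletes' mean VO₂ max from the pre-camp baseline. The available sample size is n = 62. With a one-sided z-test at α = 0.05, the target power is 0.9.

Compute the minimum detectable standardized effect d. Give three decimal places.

d ≈ 0.372

Need Φ(δ − 1.645) = 0.9, so δ = 1.645 + 1.282 = 2.926.
δ = d·√n ⇒ d = δ/√n = 2.926/√62 = 0.3717.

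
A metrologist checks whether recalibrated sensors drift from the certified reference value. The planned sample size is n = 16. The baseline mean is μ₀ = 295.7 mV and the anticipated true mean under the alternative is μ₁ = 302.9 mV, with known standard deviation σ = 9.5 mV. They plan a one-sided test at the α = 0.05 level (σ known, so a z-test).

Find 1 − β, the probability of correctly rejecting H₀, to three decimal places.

Power ≈ 0.917

Standardized effect: d = |μ₁ − μ₀| / σ = |302.9 − 295.7| / 9.5 = 0.7579
Noncentrality parameter: δ = d·√n = 0.7579 × √16 = 3.0316
One-sided α = 0.05 → critical value z_{0.05} = 1.645.
Power = P(Z > 1.645 − δ) = Φ(1.387) = 0.9172.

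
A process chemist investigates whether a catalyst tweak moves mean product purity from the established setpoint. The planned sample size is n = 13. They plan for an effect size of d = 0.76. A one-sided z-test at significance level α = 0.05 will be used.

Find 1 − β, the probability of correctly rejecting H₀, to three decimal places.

Noncentrality parameter: δ = d·√n = 0.76 × √13 = 2.7402
One-sided α = 0.05 → critical value z_{0.05} = 1.645.
Power = P(Z > 1.645 − δ) = Φ(1.095) = 0.8633.

Power ≈ 0.863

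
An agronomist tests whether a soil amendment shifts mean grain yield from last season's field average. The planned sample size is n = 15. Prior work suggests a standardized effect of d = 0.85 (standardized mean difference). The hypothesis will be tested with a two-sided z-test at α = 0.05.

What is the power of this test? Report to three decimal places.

Power ≈ 0.909

Noncentrality parameter: δ = d·√n = 0.85 × √15 = 3.2920
Critical value for a two-sided test at α = 0.05: z_{α/2} = 1.960.
Power = Φ(δ − 1.960) + Φ(−δ − 1.960) = Φ(1.332) + Φ(-5.252) = 0.9086 + 0.0000 = 0.9086.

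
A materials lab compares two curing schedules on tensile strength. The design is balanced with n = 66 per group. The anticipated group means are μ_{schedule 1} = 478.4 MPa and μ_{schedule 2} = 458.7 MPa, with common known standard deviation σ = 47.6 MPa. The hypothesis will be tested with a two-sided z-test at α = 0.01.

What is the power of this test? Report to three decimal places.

Standardized effect: d = |μ_{schedule 1} − μ_{schedule 2}| / σ = |478.4 − 458.7| / 47.6 = 0.4139
Noncentrality parameter: λ = d·√(n/2) = 0.4139 × √(66/2) = 2.3775
Critical value for a two-sided test at α = 0.01: z_{α/2} = 2.576.
Power = Φ(λ − 2.576) + Φ(−λ − 2.576) = Φ(-0.198) + Φ(-4.953) = 0.4214 + 0.0000 = 0.4214.

Power ≈ 0.421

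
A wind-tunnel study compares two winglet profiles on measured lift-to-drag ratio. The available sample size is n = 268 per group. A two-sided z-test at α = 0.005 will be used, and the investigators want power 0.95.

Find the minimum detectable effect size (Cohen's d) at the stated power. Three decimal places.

Need Φ(δ − 2.807) = 0.95, so δ = 2.807 + 1.645 = 4.452.
(Lower-tail contribution to power is negligible for δ > 0.)
δ = d·√(n/2) ⇒ d = δ/√(n/2) = 4.452/√(268/2) = 0.3846.

d ≈ 0.385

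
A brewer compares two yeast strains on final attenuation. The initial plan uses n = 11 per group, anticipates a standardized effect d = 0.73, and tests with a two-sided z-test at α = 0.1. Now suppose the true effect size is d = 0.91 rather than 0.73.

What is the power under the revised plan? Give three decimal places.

With d = 0.91: δ = d·√(n/2) = 0.91 × √(11/2) = 2.1341. Critical value z_{0.05} = 1.645.
Revised power = Φ(δ − 1.645) + Φ(−δ − 1.645) = Φ(0.489) + Φ(-3.779) = 0.6877 + 0.0001 = 0.6878.

Power ≈ 0.688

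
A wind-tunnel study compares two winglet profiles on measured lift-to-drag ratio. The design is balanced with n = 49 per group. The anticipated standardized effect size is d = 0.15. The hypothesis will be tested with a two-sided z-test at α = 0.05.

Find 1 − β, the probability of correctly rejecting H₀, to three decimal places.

Noncentrality parameter: δ = d·√(n/2) = 0.15 × √(49/2) = 0.7425
Two-sided α = 0.05 → critical value z_{0.025} = 1.960.
Power = Φ(δ − 1.960) + Φ(−δ − 1.960) = Φ(-1.218) + Φ(-2.702) = 0.1117 + 0.0034 = 0.1151.

Power ≈ 0.115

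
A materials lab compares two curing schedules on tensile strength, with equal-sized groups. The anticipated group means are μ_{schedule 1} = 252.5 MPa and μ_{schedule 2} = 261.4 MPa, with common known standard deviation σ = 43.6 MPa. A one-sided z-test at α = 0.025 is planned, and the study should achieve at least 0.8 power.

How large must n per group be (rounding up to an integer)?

n = 377 per group

Standardized effect: d = |μ_{schedule 1} − μ_{schedule 2}| / σ = |252.5 − 261.4| / 43.6 = 0.2041
For power 0.8 need Φ(δ − z_{0.025}) = 0.8, so δ = z_{0.025} + z_{0.20} = 1.960 + 0.842 = 2.802.
δ = d·√(n/2) ⇒ n = 2(δ/d)² = 2 × (2.802 / 0.2041)² = 376.73.
Rounding up, n = 377 per group.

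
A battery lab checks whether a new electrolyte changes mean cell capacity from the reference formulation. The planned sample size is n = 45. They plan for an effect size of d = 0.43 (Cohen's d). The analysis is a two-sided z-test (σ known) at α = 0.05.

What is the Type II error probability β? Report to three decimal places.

β ≈ 0.178

Noncentrality parameter: δ = d·√n = 0.43 × √45 = 2.8845
Critical value for a two-sided test at α = 0.05: z_{α/2} = 1.960.
Power = Φ(δ − 1.960) + Φ(−δ − 1.960) = Φ(0.925) + Φ(-4.844) = 0.8224 + 0.0000 = 0.8224.
Type II error: β = 1 − power = 1 − 0.8224 = 0.1776.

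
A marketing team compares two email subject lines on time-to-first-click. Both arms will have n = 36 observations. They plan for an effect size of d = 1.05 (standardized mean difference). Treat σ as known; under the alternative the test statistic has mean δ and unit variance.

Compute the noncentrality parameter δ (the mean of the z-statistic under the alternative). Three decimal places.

The noncentrality parameter scales effect size by the design's sample-size factor: δ = d·√(n/2) = 1.05 × √(36/2) = 4.4548

δ ≈ 4.455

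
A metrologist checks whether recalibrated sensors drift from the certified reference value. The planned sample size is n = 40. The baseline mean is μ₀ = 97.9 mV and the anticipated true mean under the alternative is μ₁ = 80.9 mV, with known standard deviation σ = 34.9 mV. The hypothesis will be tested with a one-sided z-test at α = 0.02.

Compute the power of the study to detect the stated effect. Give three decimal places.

Standardized effect: d = |μ₁ − μ₀| / σ = |80.9 − 97.9| / 34.9 = 0.4871
Noncentrality parameter: δ = d·√n = 0.4871 × √40 = 3.0807
One-sided α = 0.02 → critical value z_{0.02} = 2.054.
Power = Φ(δ − 2.054) = Φ(1.027) = 0.8478.

Power ≈ 0.848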